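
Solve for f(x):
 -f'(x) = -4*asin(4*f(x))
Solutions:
 Integral(1/asin(4*_y), (_y, f(x))) = C1 + 4*x


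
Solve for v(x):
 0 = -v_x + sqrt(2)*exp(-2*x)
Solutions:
 v(x) = C1 - sqrt(2)*exp(-2*x)/2


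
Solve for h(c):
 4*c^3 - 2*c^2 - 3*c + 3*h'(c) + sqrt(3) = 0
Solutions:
 h(c) = C1 - c^4/3 + 2*c^3/9 + c^2/2 - sqrt(3)*c/3


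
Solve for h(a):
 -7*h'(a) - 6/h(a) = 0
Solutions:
 h(a) = -sqrt(C1 - 84*a)/7
 h(a) = sqrt(C1 - 84*a)/7


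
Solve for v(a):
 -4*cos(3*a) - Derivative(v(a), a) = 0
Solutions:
 v(a) = C1 - 4*sin(3*a)/3


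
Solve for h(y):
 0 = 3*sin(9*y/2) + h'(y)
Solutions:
 h(y) = C1 + 2*cos(9*y/2)/3


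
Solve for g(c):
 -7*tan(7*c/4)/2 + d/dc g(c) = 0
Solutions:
 g(c) = C1 - 2*log(cos(7*c/4))


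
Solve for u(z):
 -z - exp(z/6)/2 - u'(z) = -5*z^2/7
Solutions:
 u(z) = C1 + 5*z^3/21 - z^2/2 - 3*exp(z/6)


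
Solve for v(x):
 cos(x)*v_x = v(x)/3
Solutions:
 v(x) = C1*(sin(x) + 1)^(1/6)/(sin(x) - 1)^(1/6)


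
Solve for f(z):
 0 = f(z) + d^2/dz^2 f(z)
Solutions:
 f(z) = C1*sin(z) + C2*cos(z)


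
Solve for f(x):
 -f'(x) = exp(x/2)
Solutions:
 f(x) = C1 - 2*exp(x/2)


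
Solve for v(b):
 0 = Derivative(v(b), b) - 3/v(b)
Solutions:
 v(b) = -sqrt(C1 + 6*b)
 v(b) = sqrt(C1 + 6*b)


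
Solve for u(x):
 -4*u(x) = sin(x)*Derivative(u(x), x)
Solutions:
 u(x) = C1*(cos(x)^2 + 2*cos(x) + 1)/(cos(x)^2 - 2*cos(x) + 1)


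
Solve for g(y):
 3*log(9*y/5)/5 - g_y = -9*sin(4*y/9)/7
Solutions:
 g(y) = C1 + 3*y*log(y)/5 - 3*y*log(5)/5 - 3*y/5 + 6*y*log(3)/5 - 81*cos(4*y/9)/28


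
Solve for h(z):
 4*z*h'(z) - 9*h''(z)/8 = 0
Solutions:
 h(z) = C1 + C2*erfi(4*z/3)


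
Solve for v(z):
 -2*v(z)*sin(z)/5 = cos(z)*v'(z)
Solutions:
 v(z) = C1*cos(z)^(2/5)


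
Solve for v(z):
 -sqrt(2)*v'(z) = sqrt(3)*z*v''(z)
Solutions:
 v(z) = C1 + C2*z^(1 - sqrt(6)/3)


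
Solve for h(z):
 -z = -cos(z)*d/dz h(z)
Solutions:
 h(z) = C1 + Integral(z/cos(z), z)


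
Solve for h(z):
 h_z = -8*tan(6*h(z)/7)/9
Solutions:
 h(z) = -7*asin(C1*exp(-16*z/21))/6 + 7*pi/6
 h(z) = 7*asin(C1*exp(-16*z/21))/6


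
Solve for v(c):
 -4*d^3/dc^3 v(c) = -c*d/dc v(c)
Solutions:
 v(c) = C1 + Integral(C2*airyai(2^(1/3)*c/2) + C3*airybi(2^(1/3)*c/2), c)


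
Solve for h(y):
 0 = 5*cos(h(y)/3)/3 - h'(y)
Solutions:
 -5*y/3 - 3*log(sin(h(y)/3) - 1)/2 + 3*log(sin(h(y)/3) + 1)/2 = C1


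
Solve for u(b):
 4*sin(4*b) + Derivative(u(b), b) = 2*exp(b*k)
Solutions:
 u(b) = C1 + cos(4*b) + 2*exp(b*k)/k


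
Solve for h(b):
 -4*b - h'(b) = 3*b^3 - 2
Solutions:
 h(b) = C1 - 3*b^4/4 - 2*b^2 + 2*b


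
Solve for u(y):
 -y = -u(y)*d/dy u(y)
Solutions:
 u(y) = -sqrt(C1 + y^2)
 u(y) = sqrt(C1 + y^2)


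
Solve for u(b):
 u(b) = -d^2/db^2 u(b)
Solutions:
 u(b) = C1*sin(b) + C2*cos(b)


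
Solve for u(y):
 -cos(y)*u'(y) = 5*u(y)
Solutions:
 u(y) = C1*sqrt(sin(y) - 1)*(sin(y)^2 - 2*sin(y) + 1)/(sqrt(sin(y) + 1)*(sin(y)^2 + 2*sin(y) + 1))


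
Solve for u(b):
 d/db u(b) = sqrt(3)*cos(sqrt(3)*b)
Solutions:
 u(b) = C1 + sin(sqrt(3)*b)


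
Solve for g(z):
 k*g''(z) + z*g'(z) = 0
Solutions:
 g(z) = C1 + C2*sqrt(k)*erf(sqrt(2)*z*sqrt(1/k)/2)


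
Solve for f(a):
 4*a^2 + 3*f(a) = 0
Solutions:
 f(a) = -4*a^2/3


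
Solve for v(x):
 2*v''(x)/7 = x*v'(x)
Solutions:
 v(x) = C1 + C2*erfi(sqrt(7)*x/2)


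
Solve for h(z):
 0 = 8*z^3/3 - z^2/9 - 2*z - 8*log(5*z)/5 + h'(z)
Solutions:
 h(z) = C1 - 2*z^4/3 + z^3/27 + z^2 + 8*z*log(z)/5 - 8*z/5 + 8*z*log(5)/5


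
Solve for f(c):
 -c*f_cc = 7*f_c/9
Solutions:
 f(c) = C1 + C2*c^(2/9)


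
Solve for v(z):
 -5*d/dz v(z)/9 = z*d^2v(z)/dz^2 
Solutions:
 v(z) = C1 + C2*z^(4/9)


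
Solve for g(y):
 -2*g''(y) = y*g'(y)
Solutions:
 g(y) = C1 + C2*erf(y/2)


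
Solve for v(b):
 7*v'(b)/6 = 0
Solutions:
 v(b) = C1


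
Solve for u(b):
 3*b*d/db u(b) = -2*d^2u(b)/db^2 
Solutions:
 u(b) = C1 + C2*erf(sqrt(3)*b/2)


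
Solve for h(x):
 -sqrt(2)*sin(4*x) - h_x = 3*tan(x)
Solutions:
 h(x) = C1 + 3*log(cos(x)) + sqrt(2)*cos(4*x)/4


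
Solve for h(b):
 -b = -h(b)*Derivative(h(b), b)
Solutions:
 h(b) = -sqrt(C1 + b^2)
 h(b) = sqrt(C1 + b^2)


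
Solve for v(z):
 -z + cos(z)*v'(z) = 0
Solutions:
 v(z) = C1 + Integral(z/cos(z), z)


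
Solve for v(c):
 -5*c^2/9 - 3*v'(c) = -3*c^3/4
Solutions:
 v(c) = C1 + c^4/16 - 5*c^3/81


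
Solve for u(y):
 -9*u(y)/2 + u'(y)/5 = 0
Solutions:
 u(y) = C1*exp(45*y/2)


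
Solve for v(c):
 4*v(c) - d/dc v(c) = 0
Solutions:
 v(c) = C1*exp(4*c)


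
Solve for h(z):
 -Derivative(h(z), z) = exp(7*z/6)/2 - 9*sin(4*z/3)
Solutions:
 h(z) = C1 - 3*exp(7*z/6)/7 - 27*cos(4*z/3)/4


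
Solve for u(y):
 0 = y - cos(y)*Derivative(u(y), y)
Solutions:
 u(y) = C1 + Integral(y/cos(y), y)


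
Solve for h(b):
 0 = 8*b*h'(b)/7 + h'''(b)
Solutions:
 h(b) = C1 + Integral(C2*airyai(-2*7^(2/3)*b/7) + C3*airybi(-2*7^(2/3)*b/7), b)


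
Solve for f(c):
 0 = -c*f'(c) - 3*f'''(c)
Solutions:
 f(c) = C1 + Integral(C2*airyai(-3^(2/3)*c/3) + C3*airybi(-3^(2/3)*c/3), c)


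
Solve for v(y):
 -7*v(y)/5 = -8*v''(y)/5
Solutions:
 v(y) = C1*exp(-sqrt(14)*y/4) + C2*exp(sqrt(14)*y/4)


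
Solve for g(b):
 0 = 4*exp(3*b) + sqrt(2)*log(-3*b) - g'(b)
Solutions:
 g(b) = C1 + sqrt(2)*b*log(-b) + sqrt(2)*b*(-1 + log(3)) + 4*exp(3*b)/3


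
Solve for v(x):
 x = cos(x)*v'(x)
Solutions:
 v(x) = C1 + Integral(x/cos(x), x)


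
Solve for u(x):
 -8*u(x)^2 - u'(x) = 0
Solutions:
 u(x) = 1/(C1 + 8*x)


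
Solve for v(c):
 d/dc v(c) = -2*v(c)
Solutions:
 v(c) = C1*exp(-2*c)


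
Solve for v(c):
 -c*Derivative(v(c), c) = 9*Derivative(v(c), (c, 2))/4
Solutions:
 v(c) = C1 + C2*erf(sqrt(2)*c/3)


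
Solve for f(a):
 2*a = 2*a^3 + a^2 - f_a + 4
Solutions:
 f(a) = C1 + a^4/2 + a^3/3 - a^2 + 4*a


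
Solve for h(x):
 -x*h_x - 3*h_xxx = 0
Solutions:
 h(x) = C1 + Integral(C2*airyai(-3^(2/3)*x/3) + C3*airybi(-3^(2/3)*x/3), x)


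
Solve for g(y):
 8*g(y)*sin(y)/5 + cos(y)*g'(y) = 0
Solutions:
 g(y) = C1*cos(y)^(8/5)


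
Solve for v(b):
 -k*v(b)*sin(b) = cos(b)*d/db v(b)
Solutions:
 v(b) = C1*exp(k*log(cos(b)))


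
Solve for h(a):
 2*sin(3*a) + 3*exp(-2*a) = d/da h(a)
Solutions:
 h(a) = C1 - 2*cos(3*a)/3 - 3*exp(-2*a)/2


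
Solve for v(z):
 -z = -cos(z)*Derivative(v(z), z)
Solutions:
 v(z) = C1 + Integral(z/cos(z), z)


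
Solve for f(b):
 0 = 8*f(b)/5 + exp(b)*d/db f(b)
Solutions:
 f(b) = C1*exp(8*exp(-b)/5)


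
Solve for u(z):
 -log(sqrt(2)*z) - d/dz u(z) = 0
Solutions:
 u(z) = C1 - z*log(z) - z*log(2)/2 + z


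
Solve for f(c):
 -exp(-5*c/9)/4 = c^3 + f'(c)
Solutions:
 f(c) = C1 - c^4/4 + 9*exp(-5*c/9)/20


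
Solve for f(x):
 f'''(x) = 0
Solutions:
 f(x) = C1 + C2*x + C3*x^2


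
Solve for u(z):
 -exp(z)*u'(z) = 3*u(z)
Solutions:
 u(z) = C1*exp(3*exp(-z))


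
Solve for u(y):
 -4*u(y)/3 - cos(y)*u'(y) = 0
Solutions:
 u(y) = C1*(sin(y) - 1)^(2/3)/(sin(y) + 1)^(2/3)


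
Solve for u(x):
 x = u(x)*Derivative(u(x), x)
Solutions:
 u(x) = -sqrt(C1 + x^2)
 u(x) = sqrt(C1 + x^2)


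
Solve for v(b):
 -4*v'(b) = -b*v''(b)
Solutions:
 v(b) = C1 + C2*b^5


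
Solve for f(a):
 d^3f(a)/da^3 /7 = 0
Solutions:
 f(a) = C1 + C2*a + C3*a^2


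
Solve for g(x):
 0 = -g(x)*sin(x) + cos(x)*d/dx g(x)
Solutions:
 g(x) = C1/cos(x)


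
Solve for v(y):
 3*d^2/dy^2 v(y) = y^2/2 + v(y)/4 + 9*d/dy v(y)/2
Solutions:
 v(y) = C1*exp(y*(9 - sqrt(93))/12) + C2*exp(y*(9 + sqrt(93))/12) - 2*y^2 + 72*y - 1344


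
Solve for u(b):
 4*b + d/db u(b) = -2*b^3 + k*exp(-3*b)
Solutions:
 u(b) = C1 - b^4/2 - 2*b^2 - k*exp(-3*b)/3


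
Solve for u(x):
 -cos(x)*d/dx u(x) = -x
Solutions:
 u(x) = C1 + Integral(x/cos(x), x)


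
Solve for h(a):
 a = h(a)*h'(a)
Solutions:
 h(a) = -sqrt(C1 + a^2)
 h(a) = sqrt(C1 + a^2)


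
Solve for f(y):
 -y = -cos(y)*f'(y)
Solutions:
 f(y) = C1 + Integral(y/cos(y), y)


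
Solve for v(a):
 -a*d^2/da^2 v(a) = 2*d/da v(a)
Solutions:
 v(a) = C1 + C2/a


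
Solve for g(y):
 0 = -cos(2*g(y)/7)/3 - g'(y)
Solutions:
 y/3 - 7*log(sin(2*g(y)/7) - 1)/4 + 7*log(sin(2*g(y)/7) + 1)/4 = C1


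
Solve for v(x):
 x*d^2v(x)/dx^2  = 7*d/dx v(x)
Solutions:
 v(x) = C1 + C2*x^8


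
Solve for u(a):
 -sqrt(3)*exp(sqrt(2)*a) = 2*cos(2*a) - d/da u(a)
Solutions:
 u(a) = C1 + sqrt(6)*exp(sqrt(2)*a)/2 + sin(2*a)


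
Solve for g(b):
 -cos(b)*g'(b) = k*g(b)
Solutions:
 g(b) = C1*exp(k*(log(sin(b) - 1) - log(sin(b) + 1))/2)


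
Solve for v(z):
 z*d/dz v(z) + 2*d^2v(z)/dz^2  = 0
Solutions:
 v(z) = C1 + C2*erf(z/2)


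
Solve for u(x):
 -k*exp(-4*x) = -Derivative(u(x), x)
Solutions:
 u(x) = C1 - k*exp(-4*x)/4


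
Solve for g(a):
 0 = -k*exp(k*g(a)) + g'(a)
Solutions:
 g(a) = Piecewise((log(-1/(C1*k + a*k^2))/k, Ne(k, 0)), (nan, True))
 g(a) = Piecewise((C1 + a*k, Eq(k, 0)), (nan, True))


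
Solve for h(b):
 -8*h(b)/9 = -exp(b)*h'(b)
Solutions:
 h(b) = C1*exp(-8*exp(-b)/9)


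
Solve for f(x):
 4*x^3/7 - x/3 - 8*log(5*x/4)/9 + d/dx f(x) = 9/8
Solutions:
 f(x) = C1 - x^4/7 + x^2/6 + 8*x*log(x)/9 - 16*x*log(2)/9 + 17*x/72 + 8*x*log(5)/9


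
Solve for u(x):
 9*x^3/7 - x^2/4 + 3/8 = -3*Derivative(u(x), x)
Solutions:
 u(x) = C1 - 3*x^4/28 + x^3/36 - x/8


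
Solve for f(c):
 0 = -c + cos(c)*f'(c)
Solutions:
 f(c) = C1 + Integral(c/cos(c), c)


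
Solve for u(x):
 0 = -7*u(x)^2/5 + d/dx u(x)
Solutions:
 u(x) = -5/(C1 + 7*x)


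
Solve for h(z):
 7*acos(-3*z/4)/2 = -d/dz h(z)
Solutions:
 h(z) = C1 - 7*z*acos(-3*z/4)/2 - 7*sqrt(16 - 9*z^2)/6


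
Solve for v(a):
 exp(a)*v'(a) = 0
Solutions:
 v(a) = C1


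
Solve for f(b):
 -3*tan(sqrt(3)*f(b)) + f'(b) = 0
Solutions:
 f(b) = sqrt(3)*(pi - asin(C1*exp(3*sqrt(3)*b)))/3
 f(b) = sqrt(3)*asin(C1*exp(3*sqrt(3)*b))/3


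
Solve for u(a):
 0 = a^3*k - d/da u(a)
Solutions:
 u(a) = C1 + a^4*k/4


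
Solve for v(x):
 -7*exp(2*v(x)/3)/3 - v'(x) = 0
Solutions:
 v(x) = 3*log(-sqrt(-1/(C1 - 7*x))) - 3*log(2)/2 + 3*log(3)
 v(x) = 3*log(-1/(C1 - 7*x))/2 - 3*log(2)/2 + 3*log(3)


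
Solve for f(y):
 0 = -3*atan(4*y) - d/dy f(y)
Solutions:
 f(y) = C1 - 3*y*atan(4*y) + 3*log(16*y^2 + 1)/8


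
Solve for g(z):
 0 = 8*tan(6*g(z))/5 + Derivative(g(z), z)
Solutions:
 g(z) = -asin(C1*exp(-48*z/5))/6 + pi/6
 g(z) = asin(C1*exp(-48*z/5))/6


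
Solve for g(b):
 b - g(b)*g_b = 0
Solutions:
 g(b) = -sqrt(C1 + b^2)
 g(b) = sqrt(C1 + b^2)


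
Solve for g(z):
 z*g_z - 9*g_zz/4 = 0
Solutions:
 g(z) = C1 + C2*erfi(sqrt(2)*z/3)


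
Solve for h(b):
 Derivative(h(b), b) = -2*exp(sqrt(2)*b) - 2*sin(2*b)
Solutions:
 h(b) = C1 - sqrt(2)*exp(sqrt(2)*b) + cos(2*b)


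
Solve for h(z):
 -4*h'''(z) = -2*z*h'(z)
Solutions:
 h(z) = C1 + Integral(C2*airyai(2^(2/3)*z/2) + C3*airybi(2^(2/3)*z/2), z)


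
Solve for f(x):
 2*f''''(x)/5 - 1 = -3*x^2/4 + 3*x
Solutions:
 f(x) = C1 + C2*x + C3*x^2 + C4*x^3 - x^6/192 + x^5/16 + 5*x^4/48


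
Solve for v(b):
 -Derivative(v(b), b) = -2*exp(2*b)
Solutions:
 v(b) = C1 + exp(2*b)


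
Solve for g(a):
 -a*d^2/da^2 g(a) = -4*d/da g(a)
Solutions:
 g(a) = C1 + C2*a^5


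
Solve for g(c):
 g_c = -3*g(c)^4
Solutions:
 g(c) = (-3^(2/3) - 3*3^(1/6)*I)*(1/(C1 + 3*c))^(1/3)/6
 g(c) = (-3^(2/3) + 3*3^(1/6)*I)*(1/(C1 + 3*c))^(1/3)/6
 g(c) = (1/(C1 + 9*c))^(1/3)


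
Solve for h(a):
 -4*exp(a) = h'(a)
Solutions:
 h(a) = C1 - 4*exp(a)


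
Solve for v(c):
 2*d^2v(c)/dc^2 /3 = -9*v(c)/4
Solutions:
 v(c) = C1*sin(3*sqrt(6)*c/4) + C2*cos(3*sqrt(6)*c/4)


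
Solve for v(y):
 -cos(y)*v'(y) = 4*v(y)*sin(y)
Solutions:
 v(y) = C1*cos(y)^4


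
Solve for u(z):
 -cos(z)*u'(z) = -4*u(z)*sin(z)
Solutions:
 u(z) = C1/cos(z)^4


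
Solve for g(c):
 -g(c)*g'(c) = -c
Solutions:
 g(c) = -sqrt(C1 + c^2)
 g(c) = sqrt(C1 + c^2)


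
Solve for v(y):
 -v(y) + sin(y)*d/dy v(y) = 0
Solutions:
 v(y) = C1*sqrt(cos(y) - 1)/sqrt(cos(y) + 1)


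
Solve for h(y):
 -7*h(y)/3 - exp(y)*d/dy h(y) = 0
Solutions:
 h(y) = C1*exp(7*exp(-y)/3)


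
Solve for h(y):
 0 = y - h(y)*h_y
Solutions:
 h(y) = -sqrt(C1 + y^2)
 h(y) = sqrt(C1 + y^2)


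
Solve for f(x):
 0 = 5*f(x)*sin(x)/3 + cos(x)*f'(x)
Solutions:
 f(x) = C1*cos(x)^(5/3)


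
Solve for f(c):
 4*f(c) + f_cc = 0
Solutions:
 f(c) = C1*sin(2*c) + C2*cos(2*c)


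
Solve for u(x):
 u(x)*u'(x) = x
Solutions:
 u(x) = -sqrt(C1 + x^2)
 u(x) = sqrt(C1 + x^2)


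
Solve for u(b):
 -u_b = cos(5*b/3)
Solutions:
 u(b) = C1 - 3*sin(5*b/3)/5


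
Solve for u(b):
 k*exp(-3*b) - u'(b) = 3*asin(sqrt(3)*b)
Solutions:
 u(b) = C1 - 3*b*asin(sqrt(3)*b) - k*exp(-3*b)/3 - sqrt(3)*sqrt(1 - 3*b^2)


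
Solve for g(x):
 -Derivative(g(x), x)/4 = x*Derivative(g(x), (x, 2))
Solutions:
 g(x) = C1 + C2*x^(3/4)


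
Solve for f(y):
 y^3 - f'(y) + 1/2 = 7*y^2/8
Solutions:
 f(y) = C1 + y^4/4 - 7*y^3/24 + y/2


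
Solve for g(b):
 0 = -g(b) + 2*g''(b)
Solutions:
 g(b) = C1*exp(-sqrt(2)*b/2) + C2*exp(sqrt(2)*b/2)


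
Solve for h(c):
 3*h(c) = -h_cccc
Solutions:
 h(c) = (C1*sin(sqrt(2)*3^(1/4)*c/2) + C2*cos(sqrt(2)*3^(1/4)*c/2))*exp(-sqrt(2)*3^(1/4)*c/2) + (C3*sin(sqrt(2)*3^(1/4)*c/2) + C4*cos(sqrt(2)*3^(1/4)*c/2))*exp(sqrt(2)*3^(1/4)*c/2)


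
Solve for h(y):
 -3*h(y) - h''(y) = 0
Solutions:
 h(y) = C1*sin(sqrt(3)*y) + C2*cos(sqrt(3)*y)


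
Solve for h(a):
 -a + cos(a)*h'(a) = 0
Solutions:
 h(a) = C1 + Integral(a/cos(a), a)


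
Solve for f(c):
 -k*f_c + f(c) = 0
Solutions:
 f(c) = C1*exp(c/k)


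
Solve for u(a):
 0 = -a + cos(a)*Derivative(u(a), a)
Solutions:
 u(a) = C1 + Integral(a/cos(a), a)


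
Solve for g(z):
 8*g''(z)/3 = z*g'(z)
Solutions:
 g(z) = C1 + C2*erfi(sqrt(3)*z/4)


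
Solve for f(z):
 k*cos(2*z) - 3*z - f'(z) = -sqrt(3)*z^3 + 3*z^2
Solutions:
 f(z) = C1 + k*sin(2*z)/2 + sqrt(3)*z^4/4 - z^3 - 3*z^2/2


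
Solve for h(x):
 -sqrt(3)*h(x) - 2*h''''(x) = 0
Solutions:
 h(x) = (C1*sin(2^(1/4)*3^(1/8)*x/2) + C2*cos(2^(1/4)*3^(1/8)*x/2))*exp(-2^(1/4)*3^(1/8)*x/2) + (C3*sin(2^(1/4)*3^(1/8)*x/2) + C4*cos(2^(1/4)*3^(1/8)*x/2))*exp(2^(1/4)*3^(1/8)*x/2)


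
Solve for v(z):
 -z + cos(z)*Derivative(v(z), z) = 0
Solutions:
 v(z) = C1 + Integral(z/cos(z), z)


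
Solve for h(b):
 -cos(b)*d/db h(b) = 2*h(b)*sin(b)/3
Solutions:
 h(b) = C1*cos(b)^(2/3)


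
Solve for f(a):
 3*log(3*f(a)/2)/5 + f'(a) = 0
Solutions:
 -5*Integral(1/(-log(_y) - log(3) + log(2)), (_y, f(a)))/3 = C1 - a


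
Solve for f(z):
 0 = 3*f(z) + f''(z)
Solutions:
 f(z) = C1*sin(sqrt(3)*z) + C2*cos(sqrt(3)*z)


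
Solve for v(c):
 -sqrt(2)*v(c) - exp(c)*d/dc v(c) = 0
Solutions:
 v(c) = C1*exp(sqrt(2)*exp(-c))


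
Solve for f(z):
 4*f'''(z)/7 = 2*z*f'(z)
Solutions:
 f(z) = C1 + Integral(C2*airyai(2^(2/3)*7^(1/3)*z/2) + C3*airybi(2^(2/3)*7^(1/3)*z/2), z)


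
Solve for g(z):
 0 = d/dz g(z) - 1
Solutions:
 g(z) = C1 + z


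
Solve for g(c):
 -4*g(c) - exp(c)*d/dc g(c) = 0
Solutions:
 g(c) = C1*exp(4*exp(-c))


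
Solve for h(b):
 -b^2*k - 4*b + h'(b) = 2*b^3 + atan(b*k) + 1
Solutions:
 h(b) = C1 + b^4/2 + b^3*k/3 + 2*b^2 + b + Piecewise((b*atan(b*k) - log(b^2*k^2 + 1)/(2*k), Ne(k, 0)), (0, True))


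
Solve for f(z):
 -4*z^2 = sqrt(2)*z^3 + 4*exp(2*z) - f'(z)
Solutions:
 f(z) = C1 + sqrt(2)*z^4/4 + 4*z^3/3 + 2*exp(2*z)


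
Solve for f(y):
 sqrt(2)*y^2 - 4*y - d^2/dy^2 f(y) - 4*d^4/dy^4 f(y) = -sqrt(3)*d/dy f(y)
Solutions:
 f(y) = C1 + C2*exp(sqrt(3)*y*(-(9 + sqrt(82))^(1/3) + (9 + sqrt(82))^(-1/3))/12)*sin(y*((9 + sqrt(82))^(-1/3) + (9 + sqrt(82))^(1/3))/4) + C3*exp(sqrt(3)*y*(-(9 + sqrt(82))^(1/3) + (9 + sqrt(82))^(-1/3))/12)*cos(y*((9 + sqrt(82))^(-1/3) + (9 + sqrt(82))^(1/3))/4) + C4*exp(-sqrt(3)*y*(-(9 + sqrt(82))^(1/3) + (9 + sqrt(82))^(-1/3))/6) - sqrt(6)*y^3/9 - sqrt(2)*y^2/3 + 2*sqrt(3)*y^2/3 - 2*sqrt(6)*y/9 + 4*y/3


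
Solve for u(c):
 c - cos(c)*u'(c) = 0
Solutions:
 u(c) = C1 + Integral(c/cos(c), c)


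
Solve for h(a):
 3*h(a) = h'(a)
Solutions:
 h(a) = C1*exp(3*a)


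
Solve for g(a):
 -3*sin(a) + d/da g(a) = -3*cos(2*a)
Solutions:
 g(a) = C1 - 3*sin(2*a)/2 - 3*cos(a)


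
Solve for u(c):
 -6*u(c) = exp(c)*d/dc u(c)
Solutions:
 u(c) = C1*exp(6*exp(-c))


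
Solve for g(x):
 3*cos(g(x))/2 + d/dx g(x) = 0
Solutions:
 g(x) = pi - asin((C1 + exp(3*x))/(C1 - exp(3*x)))
 g(x) = asin((C1 + exp(3*x))/(C1 - exp(3*x)))


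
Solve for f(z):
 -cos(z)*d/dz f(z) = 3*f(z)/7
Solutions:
 f(z) = C1*(sin(z) - 1)^(3/14)/(sin(z) + 1)^(3/14)


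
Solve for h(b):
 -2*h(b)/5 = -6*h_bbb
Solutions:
 h(b) = C3*exp(15^(2/3)*b/15) + (C1*sin(3^(1/6)*5^(2/3)*b/10) + C2*cos(3^(1/6)*5^(2/3)*b/10))*exp(-15^(2/3)*b/30)


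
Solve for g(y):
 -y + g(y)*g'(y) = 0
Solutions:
 g(y) = -sqrt(C1 + y^2)
 g(y) = sqrt(C1 + y^2)


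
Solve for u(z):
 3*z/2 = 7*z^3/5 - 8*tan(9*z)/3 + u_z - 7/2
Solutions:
 u(z) = C1 - 7*z^4/20 + 3*z^2/4 + 7*z/2 - 8*log(cos(9*z))/27


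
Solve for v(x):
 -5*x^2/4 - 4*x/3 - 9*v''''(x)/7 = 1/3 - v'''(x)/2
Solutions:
 v(x) = C1 + C2*x + C3*x^2 + C4*exp(7*x/18) + x^5/24 + 163*x^4/252 + 2983*x^3/441


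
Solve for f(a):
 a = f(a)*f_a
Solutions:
 f(a) = -sqrt(C1 + a^2)
 f(a) = sqrt(C1 + a^2)


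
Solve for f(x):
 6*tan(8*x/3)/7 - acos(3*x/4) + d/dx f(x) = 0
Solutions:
 f(x) = C1 + x*acos(3*x/4) - sqrt(16 - 9*x^2)/3 + 9*log(cos(8*x/3))/28


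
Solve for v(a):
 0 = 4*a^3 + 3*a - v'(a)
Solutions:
 v(a) = C1 + a^4 + 3*a^2/2


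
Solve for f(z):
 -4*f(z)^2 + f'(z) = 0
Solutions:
 f(z) = -1/(C1 + 4*z)


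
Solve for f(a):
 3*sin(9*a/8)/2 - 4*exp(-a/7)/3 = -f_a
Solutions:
 f(a) = C1 + 4*cos(9*a/8)/3 - 28*exp(-a/7)/3


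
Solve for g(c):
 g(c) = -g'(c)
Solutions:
 g(c) = C1*exp(-c)


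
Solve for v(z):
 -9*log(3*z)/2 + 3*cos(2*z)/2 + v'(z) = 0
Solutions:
 v(z) = C1 + 9*z*log(z)/2 - 9*z/2 + 9*z*log(3)/2 - 3*sin(2*z)/4


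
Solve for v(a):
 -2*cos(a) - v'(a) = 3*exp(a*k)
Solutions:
 v(a) = C1 - 2*sin(a) - 3*exp(a*k)/k


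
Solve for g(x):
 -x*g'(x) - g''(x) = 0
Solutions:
 g(x) = C1 + C2*erf(sqrt(2)*x/2)


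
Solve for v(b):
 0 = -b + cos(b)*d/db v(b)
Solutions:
 v(b) = C1 + Integral(b/cos(b), b)


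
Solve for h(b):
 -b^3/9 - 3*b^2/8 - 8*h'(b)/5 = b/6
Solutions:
 h(b) = C1 - 5*b^4/288 - 5*b^3/64 - 5*b^2/96


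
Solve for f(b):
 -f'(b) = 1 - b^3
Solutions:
 f(b) = C1 + b^4/4 - b


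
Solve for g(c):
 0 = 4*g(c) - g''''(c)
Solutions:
 g(c) = C1*exp(-sqrt(2)*c) + C2*exp(sqrt(2)*c) + C3*sin(sqrt(2)*c) + C4*cos(sqrt(2)*c)


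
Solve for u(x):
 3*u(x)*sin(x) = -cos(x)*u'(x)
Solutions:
 u(x) = C1*cos(x)^3


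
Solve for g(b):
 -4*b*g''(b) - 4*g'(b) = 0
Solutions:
 g(b) = C1 + C2*log(b)


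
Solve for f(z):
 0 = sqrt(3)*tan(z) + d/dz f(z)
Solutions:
 f(z) = C1 + sqrt(3)*log(cos(z))


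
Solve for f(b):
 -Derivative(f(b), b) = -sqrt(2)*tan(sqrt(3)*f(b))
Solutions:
 f(b) = sqrt(3)*(pi - asin(C1*exp(sqrt(6)*b)))/3
 f(b) = sqrt(3)*asin(C1*exp(sqrt(6)*b))/3


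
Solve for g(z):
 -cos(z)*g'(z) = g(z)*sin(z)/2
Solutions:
 g(z) = C1*sqrt(cos(z))


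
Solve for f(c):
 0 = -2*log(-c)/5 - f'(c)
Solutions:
 f(c) = C1 - 2*c*log(-c)/5 + 2*c/5


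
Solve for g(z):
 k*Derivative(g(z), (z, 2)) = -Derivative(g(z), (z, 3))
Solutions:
 g(z) = C1 + C2*z + C3*exp(-k*z)


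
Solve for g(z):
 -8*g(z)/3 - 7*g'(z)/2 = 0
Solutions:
 g(z) = C1*exp(-16*z/21)


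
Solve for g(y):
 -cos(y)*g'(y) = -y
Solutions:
 g(y) = C1 + Integral(y/cos(y), y)


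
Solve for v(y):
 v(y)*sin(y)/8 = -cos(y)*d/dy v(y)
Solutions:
 v(y) = C1*cos(y)^(1/8)


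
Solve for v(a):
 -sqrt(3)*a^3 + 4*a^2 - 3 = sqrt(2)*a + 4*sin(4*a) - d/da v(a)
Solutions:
 v(a) = C1 + sqrt(3)*a^4/4 - 4*a^3/3 + sqrt(2)*a^2/2 + 3*a - cos(4*a)


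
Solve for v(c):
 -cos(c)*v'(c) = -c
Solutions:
 v(c) = C1 + Integral(c/cos(c), c)


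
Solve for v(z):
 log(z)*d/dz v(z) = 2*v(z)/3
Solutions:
 v(z) = C1*exp(2*li(z)/3)


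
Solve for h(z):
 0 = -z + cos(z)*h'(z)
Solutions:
 h(z) = C1 + Integral(z/cos(z), z)


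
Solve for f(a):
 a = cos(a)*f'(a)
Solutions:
 f(a) = C1 + Integral(a/cos(a), a)


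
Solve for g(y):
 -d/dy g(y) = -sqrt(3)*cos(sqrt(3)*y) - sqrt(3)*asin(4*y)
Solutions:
 g(y) = C1 + sqrt(3)*(y*asin(4*y) + sqrt(1 - 16*y^2)/4) + sin(sqrt(3)*y)


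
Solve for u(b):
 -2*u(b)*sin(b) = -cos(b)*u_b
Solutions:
 u(b) = C1/cos(b)^2


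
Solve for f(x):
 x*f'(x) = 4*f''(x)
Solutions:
 f(x) = C1 + C2*erfi(sqrt(2)*x/4)


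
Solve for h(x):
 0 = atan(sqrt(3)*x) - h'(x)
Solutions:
 h(x) = C1 + x*atan(sqrt(3)*x) - sqrt(3)*log(3*x^2 + 1)/6


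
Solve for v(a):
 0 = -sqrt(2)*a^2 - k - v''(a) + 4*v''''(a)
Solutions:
 v(a) = C1 + C2*a + C3*exp(-a/2) + C4*exp(a/2) - sqrt(2)*a^4/12 + a^2*(-k/2 - 4*sqrt(2))


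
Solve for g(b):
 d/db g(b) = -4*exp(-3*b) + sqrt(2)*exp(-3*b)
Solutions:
 g(b) = C1 - sqrt(2)*exp(-3*b)/3 + 4*exp(-3*b)/3


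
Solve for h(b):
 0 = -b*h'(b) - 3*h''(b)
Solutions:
 h(b) = C1 + C2*erf(sqrt(6)*b/6)


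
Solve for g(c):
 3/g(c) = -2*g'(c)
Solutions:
 g(c) = -sqrt(C1 - 3*c)
 g(c) = sqrt(C1 - 3*c)


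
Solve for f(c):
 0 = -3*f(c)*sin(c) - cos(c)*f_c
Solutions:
 f(c) = C1*cos(c)^3


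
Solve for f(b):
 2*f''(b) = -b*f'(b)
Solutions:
 f(b) = C1 + C2*erf(b/2)


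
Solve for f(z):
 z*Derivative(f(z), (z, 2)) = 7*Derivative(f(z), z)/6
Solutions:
 f(z) = C1 + C2*z^(13/6)


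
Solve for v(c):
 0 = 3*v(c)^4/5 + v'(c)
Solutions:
 v(c) = 5^(1/3)*(1/(C1 + 9*c))^(1/3)
 v(c) = 5^(1/3)*(-3^(2/3) - 3*3^(1/6)*I)*(1/(C1 + 3*c))^(1/3)/6
 v(c) = 5^(1/3)*(-3^(2/3) + 3*3^(1/6)*I)*(1/(C1 + 3*c))^(1/3)/6


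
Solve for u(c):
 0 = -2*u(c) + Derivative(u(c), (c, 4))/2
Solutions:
 u(c) = C1*exp(-sqrt(2)*c) + C2*exp(sqrt(2)*c) + C3*sin(sqrt(2)*c) + C4*cos(sqrt(2)*c)


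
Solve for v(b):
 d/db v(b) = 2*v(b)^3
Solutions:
 v(b) = -sqrt(2)*sqrt(-1/(C1 + 2*b))/2
 v(b) = sqrt(2)*sqrt(-1/(C1 + 2*b))/2


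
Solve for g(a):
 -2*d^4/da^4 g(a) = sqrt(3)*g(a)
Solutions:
 g(a) = (C1*sin(2^(1/4)*3^(1/8)*a/2) + C2*cos(2^(1/4)*3^(1/8)*a/2))*exp(-2^(1/4)*3^(1/8)*a/2) + (C3*sin(2^(1/4)*3^(1/8)*a/2) + C4*cos(2^(1/4)*3^(1/8)*a/2))*exp(2^(1/4)*3^(1/8)*a/2)


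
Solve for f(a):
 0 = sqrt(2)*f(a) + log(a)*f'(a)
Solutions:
 f(a) = C1*exp(-sqrt(2)*li(a))


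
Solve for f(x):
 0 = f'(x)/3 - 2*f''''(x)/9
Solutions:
 f(x) = C1 + C4*exp(2^(2/3)*3^(1/3)*x/2) + (C2*sin(2^(2/3)*3^(5/6)*x/4) + C3*cos(2^(2/3)*3^(5/6)*x/4))*exp(-2^(2/3)*3^(1/3)*x/4)


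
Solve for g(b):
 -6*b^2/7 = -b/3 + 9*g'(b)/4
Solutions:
 g(b) = C1 - 8*b^3/63 + 2*b^2/27


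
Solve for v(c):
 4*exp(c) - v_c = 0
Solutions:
 v(c) = C1 + 4*exp(c)


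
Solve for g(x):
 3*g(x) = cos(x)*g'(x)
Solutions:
 g(x) = C1*(sin(x) + 1)^(3/2)/(sin(x) - 1)^(3/2)


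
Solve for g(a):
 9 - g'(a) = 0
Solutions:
 g(a) = C1 + 9*a


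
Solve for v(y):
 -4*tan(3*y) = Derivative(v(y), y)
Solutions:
 v(y) = C1 + 4*log(cos(3*y))/3


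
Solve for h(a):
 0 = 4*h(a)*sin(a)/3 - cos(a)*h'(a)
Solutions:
 h(a) = C1/cos(a)^(4/3)


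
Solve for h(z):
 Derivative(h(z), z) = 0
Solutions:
 h(z) = C1


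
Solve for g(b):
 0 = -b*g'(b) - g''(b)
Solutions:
 g(b) = C1 + C2*erf(sqrt(2)*b/2)


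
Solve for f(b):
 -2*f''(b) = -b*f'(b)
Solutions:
 f(b) = C1 + C2*erfi(b/2)


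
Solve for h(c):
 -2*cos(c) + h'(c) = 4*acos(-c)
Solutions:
 h(c) = C1 + 4*c*acos(-c) + 4*sqrt(1 - c^2) + 2*sin(c)


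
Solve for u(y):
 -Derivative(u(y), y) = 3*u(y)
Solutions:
 u(y) = C1*exp(-3*y)


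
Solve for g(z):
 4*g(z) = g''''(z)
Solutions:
 g(z) = C1*exp(-sqrt(2)*z) + C2*exp(sqrt(2)*z) + C3*sin(sqrt(2)*z) + C4*cos(sqrt(2)*z)


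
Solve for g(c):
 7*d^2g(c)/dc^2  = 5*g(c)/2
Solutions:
 g(c) = C1*exp(-sqrt(70)*c/14) + C2*exp(sqrt(70)*c/14)


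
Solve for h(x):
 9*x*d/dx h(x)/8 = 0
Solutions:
 h(x) = C1


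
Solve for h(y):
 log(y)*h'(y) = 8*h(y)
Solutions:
 h(y) = C1*exp(8*li(y))


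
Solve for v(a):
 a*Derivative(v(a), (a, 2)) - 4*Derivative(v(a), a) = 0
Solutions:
 v(a) = C1 + C2*a^5


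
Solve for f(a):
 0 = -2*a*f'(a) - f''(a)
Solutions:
 f(a) = C1 + C2*erf(a)


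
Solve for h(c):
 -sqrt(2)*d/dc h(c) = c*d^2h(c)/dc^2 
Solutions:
 h(c) = C1 + C2*c^(1 - sqrt(2))


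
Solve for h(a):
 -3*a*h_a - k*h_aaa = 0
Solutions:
 h(a) = C1 + Integral(C2*airyai(3^(1/3)*a*(-1/k)^(1/3)) + C3*airybi(3^(1/3)*a*(-1/k)^(1/3)), a)


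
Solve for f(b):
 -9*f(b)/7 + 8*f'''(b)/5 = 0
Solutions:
 f(b) = C3*exp(45^(1/3)*7^(2/3)*b/14) + (C1*sin(3*3^(1/6)*5^(1/3)*7^(2/3)*b/28) + C2*cos(3*3^(1/6)*5^(1/3)*7^(2/3)*b/28))*exp(-45^(1/3)*7^(2/3)*b/28)


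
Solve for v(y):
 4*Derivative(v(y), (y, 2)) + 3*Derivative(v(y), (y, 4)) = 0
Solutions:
 v(y) = C1 + C2*y + C3*sin(2*sqrt(3)*y/3) + C4*cos(2*sqrt(3)*y/3)


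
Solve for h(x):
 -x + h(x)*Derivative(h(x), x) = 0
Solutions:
 h(x) = -sqrt(C1 + x^2)
 h(x) = sqrt(C1 + x^2)


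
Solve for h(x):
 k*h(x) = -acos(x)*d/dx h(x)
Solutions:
 h(x) = C1*exp(-k*Integral(1/acos(x), x))


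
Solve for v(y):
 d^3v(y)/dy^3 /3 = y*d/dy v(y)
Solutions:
 v(y) = C1 + Integral(C2*airyai(3^(1/3)*y) + C3*airybi(3^(1/3)*y), y)


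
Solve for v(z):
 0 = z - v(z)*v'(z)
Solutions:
 v(z) = -sqrt(C1 + z^2)
 v(z) = sqrt(C1 + z^2)


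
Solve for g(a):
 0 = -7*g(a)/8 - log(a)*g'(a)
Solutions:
 g(a) = C1*exp(-7*li(a)/8)


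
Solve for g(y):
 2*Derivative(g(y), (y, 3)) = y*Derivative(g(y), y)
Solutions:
 g(y) = C1 + Integral(C2*airyai(2^(2/3)*y/2) + C3*airybi(2^(2/3)*y/2), y)


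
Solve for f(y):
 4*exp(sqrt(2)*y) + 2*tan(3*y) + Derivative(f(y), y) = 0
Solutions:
 f(y) = C1 - 2*sqrt(2)*exp(sqrt(2)*y) + 2*log(cos(3*y))/3


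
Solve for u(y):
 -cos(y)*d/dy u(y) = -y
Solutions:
 u(y) = C1 + Integral(y/cos(y), y)


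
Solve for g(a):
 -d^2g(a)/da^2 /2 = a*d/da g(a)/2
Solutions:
 g(a) = C1 + C2*erf(sqrt(2)*a/2)


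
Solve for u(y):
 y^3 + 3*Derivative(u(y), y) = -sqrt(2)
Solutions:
 u(y) = C1 - y^4/12 - sqrt(2)*y/3


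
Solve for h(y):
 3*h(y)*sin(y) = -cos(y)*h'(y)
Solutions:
 h(y) = C1*cos(y)^3


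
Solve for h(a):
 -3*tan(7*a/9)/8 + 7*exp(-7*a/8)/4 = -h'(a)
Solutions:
 h(a) = C1 + 27*log(tan(7*a/9)^2 + 1)/112 + 2*exp(-7*a/8)


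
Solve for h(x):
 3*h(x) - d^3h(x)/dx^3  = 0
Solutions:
 h(x) = C3*exp(3^(1/3)*x) + (C1*sin(3^(5/6)*x/2) + C2*cos(3^(5/6)*x/2))*exp(-3^(1/3)*x/2)


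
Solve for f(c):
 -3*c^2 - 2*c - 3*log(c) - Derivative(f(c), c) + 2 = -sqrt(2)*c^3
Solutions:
 f(c) = C1 + sqrt(2)*c^4/4 - c^3 - c^2 - 3*c*log(c) + 5*c


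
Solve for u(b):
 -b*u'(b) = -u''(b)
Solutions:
 u(b) = C1 + C2*erfi(sqrt(2)*b/2)


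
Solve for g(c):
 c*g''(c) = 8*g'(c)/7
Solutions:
 g(c) = C1 + C2*c^(15/7)


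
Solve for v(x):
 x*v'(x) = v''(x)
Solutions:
 v(x) = C1 + C2*erfi(sqrt(2)*x/2)


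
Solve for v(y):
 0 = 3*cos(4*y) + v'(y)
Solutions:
 v(y) = C1 - 3*sin(4*y)/4


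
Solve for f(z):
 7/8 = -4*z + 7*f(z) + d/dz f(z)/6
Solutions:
 f(z) = C1*exp(-42*z) + 4*z/7 + 131/1176


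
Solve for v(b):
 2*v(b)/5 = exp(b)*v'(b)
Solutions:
 v(b) = C1*exp(-2*exp(-b)/5)


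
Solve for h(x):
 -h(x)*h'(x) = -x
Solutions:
 h(x) = -sqrt(C1 + x^2)
 h(x) = sqrt(C1 + x^2)


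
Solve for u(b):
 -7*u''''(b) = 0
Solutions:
 u(b) = C1 + C2*b + C3*b^2 + C4*b^3


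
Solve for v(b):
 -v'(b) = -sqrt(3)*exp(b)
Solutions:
 v(b) = C1 + sqrt(3)*exp(b)


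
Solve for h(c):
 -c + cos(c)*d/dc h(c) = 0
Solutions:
 h(c) = C1 + Integral(c/cos(c), c)


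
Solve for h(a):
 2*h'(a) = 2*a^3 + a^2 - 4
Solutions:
 h(a) = C1 + a^4/4 + a^3/6 - 2*a


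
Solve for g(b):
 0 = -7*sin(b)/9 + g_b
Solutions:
 g(b) = C1 - 7*cos(b)/9


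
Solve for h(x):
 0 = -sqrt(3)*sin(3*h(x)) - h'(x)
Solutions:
 h(x) = -acos((-C1 - exp(6*sqrt(3)*x))/(C1 - exp(6*sqrt(3)*x)))/3 + 2*pi/3
 h(x) = acos((-C1 - exp(6*sqrt(3)*x))/(C1 - exp(6*sqrt(3)*x)))/3


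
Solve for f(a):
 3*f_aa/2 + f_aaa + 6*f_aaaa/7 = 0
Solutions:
 f(a) = C1 + C2*a + (C3*sin(sqrt(203)*a/12) + C4*cos(sqrt(203)*a/12))*exp(-7*a/12)


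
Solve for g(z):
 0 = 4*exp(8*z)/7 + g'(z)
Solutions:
 g(z) = C1 - exp(8*z)/14


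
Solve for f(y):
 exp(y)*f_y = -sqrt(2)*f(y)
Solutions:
 f(y) = C1*exp(sqrt(2)*exp(-y))


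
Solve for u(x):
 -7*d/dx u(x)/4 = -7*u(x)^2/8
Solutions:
 u(x) = -2/(C1 + x)


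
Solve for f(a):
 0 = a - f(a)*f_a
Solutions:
 f(a) = -sqrt(C1 + a^2)
 f(a) = sqrt(C1 + a^2)


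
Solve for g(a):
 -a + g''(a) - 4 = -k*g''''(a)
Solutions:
 g(a) = C1 + C2*a + C3*exp(-a*sqrt(-1/k)) + C4*exp(a*sqrt(-1/k)) + a^3/6 + 2*a^2


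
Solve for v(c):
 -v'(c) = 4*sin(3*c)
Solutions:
 v(c) = C1 + 4*cos(3*c)/3


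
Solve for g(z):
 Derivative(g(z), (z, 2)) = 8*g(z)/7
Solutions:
 g(z) = C1*exp(-2*sqrt(14)*z/7) + C2*exp(2*sqrt(14)*z/7)


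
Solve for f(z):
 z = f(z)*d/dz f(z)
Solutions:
 f(z) = -sqrt(C1 + z^2)
 f(z) = sqrt(C1 + z^2)


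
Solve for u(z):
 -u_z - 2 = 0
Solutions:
 u(z) = C1 - 2*z


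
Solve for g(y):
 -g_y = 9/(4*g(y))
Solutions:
 g(y) = -sqrt(C1 - 18*y)/2
 g(y) = sqrt(C1 - 18*y)/2


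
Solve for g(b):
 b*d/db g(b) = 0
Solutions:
 g(b) = C1


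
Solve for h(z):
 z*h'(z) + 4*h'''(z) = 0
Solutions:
 h(z) = C1 + Integral(C2*airyai(-2^(1/3)*z/2) + C3*airybi(-2^(1/3)*z/2), z)


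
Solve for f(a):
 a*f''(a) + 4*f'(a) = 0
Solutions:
 f(a) = C1 + C2/a^3


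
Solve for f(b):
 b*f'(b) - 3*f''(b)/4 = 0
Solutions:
 f(b) = C1 + C2*erfi(sqrt(6)*b/3)


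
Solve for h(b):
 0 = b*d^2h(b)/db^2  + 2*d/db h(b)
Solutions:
 h(b) = C1 + C2/b


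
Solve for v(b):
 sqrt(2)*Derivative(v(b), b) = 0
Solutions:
 v(b) = C1


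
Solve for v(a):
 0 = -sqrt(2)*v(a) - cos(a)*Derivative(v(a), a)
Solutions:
 v(a) = C1*(sin(a) - 1)^(sqrt(2)/2)/(sin(a) + 1)^(sqrt(2)/2)


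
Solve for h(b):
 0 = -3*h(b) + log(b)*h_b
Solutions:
 h(b) = C1*exp(3*li(b))


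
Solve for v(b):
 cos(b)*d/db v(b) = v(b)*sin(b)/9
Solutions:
 v(b) = C1/cos(b)^(1/9)


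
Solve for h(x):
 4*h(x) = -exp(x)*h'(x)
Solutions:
 h(x) = C1*exp(4*exp(-x))


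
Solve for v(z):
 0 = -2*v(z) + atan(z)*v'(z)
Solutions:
 v(z) = C1*exp(2*Integral(1/atan(z), z))


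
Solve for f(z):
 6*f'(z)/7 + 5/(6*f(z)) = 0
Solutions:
 f(z) = -sqrt(C1 - 70*z)/6
 f(z) = sqrt(C1 - 70*z)/6


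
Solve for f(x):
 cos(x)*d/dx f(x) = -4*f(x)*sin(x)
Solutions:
 f(x) = C1*cos(x)^4


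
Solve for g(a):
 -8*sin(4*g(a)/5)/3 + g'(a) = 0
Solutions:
 -8*a/3 + 5*log(cos(4*g(a)/5) - 1)/8 - 5*log(cos(4*g(a)/5) + 1)/8 = C1


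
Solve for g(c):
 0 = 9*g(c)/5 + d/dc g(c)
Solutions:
 g(c) = C1*exp(-9*c/5)


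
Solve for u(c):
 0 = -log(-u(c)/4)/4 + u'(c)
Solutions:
 -4*Integral(1/(log(-_y) - 2*log(2)), (_y, u(c))) = C1 - c


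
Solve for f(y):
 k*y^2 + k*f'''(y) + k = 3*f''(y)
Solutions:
 f(y) = C1 + C2*y + C3*exp(3*y/k) + k^2*y^3/27 + k*y^4/36 + k*y^2*(2*k^2 + 9)/54


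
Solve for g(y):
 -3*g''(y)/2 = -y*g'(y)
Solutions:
 g(y) = C1 + C2*erfi(sqrt(3)*y/3)


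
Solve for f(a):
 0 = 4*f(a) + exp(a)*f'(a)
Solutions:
 f(a) = C1*exp(4*exp(-a))


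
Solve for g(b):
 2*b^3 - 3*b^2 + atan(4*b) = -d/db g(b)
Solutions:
 g(b) = C1 - b^4/2 + b^3 - b*atan(4*b) + log(16*b^2 + 1)/8


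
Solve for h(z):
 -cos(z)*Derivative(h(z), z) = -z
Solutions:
 h(z) = C1 + Integral(z/cos(z), z)


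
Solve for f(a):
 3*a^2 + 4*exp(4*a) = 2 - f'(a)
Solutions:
 f(a) = C1 - a^3 + 2*a - exp(4*a)


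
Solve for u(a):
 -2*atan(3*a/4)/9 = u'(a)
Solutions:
 u(a) = C1 - 2*a*atan(3*a/4)/9 + 4*log(9*a^2 + 16)/27


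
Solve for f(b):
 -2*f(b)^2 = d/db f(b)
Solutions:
 f(b) = 1/(C1 + 2*b)


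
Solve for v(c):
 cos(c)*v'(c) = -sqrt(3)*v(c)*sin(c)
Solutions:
 v(c) = C1*cos(c)^(sqrt(3))


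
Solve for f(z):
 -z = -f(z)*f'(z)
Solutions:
 f(z) = -sqrt(C1 + z^2)
 f(z) = sqrt(C1 + z^2)


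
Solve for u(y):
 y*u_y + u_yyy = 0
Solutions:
 u(y) = C1 + Integral(C2*airyai(-y) + C3*airybi(-y), y)


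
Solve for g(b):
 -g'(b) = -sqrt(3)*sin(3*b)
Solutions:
 g(b) = C1 - sqrt(3)*cos(3*b)/3


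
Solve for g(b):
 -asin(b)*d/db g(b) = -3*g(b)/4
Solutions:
 g(b) = C1*exp(3*Integral(1/asin(b), b)/4)


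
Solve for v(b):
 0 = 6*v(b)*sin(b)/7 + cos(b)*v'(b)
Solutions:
 v(b) = C1*cos(b)^(6/7)


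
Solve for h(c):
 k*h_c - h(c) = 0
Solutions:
 h(c) = C1*exp(c/k)


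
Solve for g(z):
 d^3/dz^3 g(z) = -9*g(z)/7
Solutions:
 g(z) = C3*exp(-21^(2/3)*z/7) + (C1*sin(3*3^(1/6)*7^(2/3)*z/14) + C2*cos(3*3^(1/6)*7^(2/3)*z/14))*exp(21^(2/3)*z/14)


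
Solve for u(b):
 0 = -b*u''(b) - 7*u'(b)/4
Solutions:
 u(b) = C1 + C2/b^(3/4)


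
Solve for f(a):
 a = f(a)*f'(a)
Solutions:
 f(a) = -sqrt(C1 + a^2)
 f(a) = sqrt(C1 + a^2)


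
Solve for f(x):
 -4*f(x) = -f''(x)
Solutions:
 f(x) = C1*exp(-2*x) + C2*exp(2*x)


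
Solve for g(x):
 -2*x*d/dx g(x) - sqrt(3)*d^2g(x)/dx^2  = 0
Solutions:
 g(x) = C1 + C2*erf(3^(3/4)*x/3)


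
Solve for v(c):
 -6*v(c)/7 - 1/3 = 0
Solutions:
 v(c) = -7/18


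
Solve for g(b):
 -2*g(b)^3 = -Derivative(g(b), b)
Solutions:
 g(b) = -sqrt(2)*sqrt(-1/(C1 + 2*b))/2
 g(b) = sqrt(2)*sqrt(-1/(C1 + 2*b))/2


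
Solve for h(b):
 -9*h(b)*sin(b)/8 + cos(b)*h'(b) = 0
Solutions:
 h(b) = C1/cos(b)^(9/8)


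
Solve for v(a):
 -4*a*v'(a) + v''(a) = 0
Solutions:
 v(a) = C1 + C2*erfi(sqrt(2)*a)


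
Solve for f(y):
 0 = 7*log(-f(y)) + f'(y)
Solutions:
 -li(-f(y)) = C1 - 7*y


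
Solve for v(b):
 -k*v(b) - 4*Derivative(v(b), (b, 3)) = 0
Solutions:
 v(b) = C1*exp(2^(1/3)*b*(-k)^(1/3)/2) + C2*exp(2^(1/3)*b*(-k)^(1/3)*(-1 + sqrt(3)*I)/4) + C3*exp(-2^(1/3)*b*(-k)^(1/3)*(1 + sqrt(3)*I)/4)


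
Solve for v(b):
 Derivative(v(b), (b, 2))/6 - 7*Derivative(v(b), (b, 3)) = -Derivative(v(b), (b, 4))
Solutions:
 v(b) = C1 + C2*b + C3*exp(b*(21 - sqrt(435))/6) + C4*exp(b*(sqrt(435) + 21)/6)


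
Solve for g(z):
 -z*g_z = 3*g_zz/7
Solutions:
 g(z) = C1 + C2*erf(sqrt(42)*z/6)


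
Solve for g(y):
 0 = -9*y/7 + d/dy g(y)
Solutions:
 g(y) = C1 + 9*y^2/14


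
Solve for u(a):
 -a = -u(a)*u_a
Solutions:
 u(a) = -sqrt(C1 + a^2)
 u(a) = sqrt(C1 + a^2)


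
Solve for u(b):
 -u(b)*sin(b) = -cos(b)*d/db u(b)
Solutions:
 u(b) = C1/cos(b)


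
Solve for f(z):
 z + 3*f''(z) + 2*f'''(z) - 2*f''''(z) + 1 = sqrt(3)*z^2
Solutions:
 f(z) = C1 + C2*z + C3*exp(z*(1 - sqrt(7))/2) + C4*exp(z*(1 + sqrt(7))/2) + sqrt(3)*z^4/36 + z^3*(-4*sqrt(3) - 3)/54 + z^2*(-3 + 20*sqrt(3))/54


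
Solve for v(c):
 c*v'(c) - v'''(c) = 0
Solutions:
 v(c) = C1 + Integral(C2*airyai(c) + C3*airybi(c), c)


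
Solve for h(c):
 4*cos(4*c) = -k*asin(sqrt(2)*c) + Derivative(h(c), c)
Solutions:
 h(c) = C1 + k*(c*asin(sqrt(2)*c) + sqrt(2)*sqrt(1 - 2*c^2)/2) + sin(4*c)


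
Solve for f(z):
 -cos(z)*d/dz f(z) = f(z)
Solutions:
 f(z) = C1*sqrt(sin(z) - 1)/sqrt(sin(z) + 1)


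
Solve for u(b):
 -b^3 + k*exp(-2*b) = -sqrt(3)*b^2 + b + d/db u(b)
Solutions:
 u(b) = C1 - b^4/4 + sqrt(3)*b^3/3 - b^2/2 - k*exp(-2*b)/2


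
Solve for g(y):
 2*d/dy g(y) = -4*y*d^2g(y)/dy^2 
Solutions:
 g(y) = C1 + C2*sqrt(y)


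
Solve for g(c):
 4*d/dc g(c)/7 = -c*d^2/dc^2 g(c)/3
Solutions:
 g(c) = C1 + C2/c^(5/7)


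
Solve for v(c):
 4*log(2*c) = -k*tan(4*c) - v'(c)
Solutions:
 v(c) = C1 - 4*c*log(c) - 4*c*log(2) + 4*c + k*log(cos(4*c))/4


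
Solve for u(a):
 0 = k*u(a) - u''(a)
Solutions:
 u(a) = C1*exp(-a*sqrt(k)) + C2*exp(a*sqrt(k))


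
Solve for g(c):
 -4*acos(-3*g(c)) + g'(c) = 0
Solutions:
 Integral(1/acos(-3*_y), (_y, g(c))) = C1 + 4*c


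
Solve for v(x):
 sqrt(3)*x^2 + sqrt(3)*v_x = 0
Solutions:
 v(x) = C1 - x^3/3


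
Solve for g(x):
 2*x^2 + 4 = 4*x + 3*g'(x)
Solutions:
 g(x) = C1 + 2*x^3/9 - 2*x^2/3 + 4*x/3


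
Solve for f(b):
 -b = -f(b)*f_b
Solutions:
 f(b) = -sqrt(C1 + b^2)
 f(b) = sqrt(C1 + b^2)


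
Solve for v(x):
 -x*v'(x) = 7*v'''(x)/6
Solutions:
 v(x) = C1 + Integral(C2*airyai(-6^(1/3)*7^(2/3)*x/7) + C3*airybi(-6^(1/3)*7^(2/3)*x/7), x)


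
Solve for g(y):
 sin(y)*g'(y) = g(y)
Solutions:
 g(y) = C1*sqrt(cos(y) - 1)/sqrt(cos(y) + 1)


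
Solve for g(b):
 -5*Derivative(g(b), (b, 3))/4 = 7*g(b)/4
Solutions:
 g(b) = C3*exp(-5^(2/3)*7^(1/3)*b/5) + (C1*sin(sqrt(3)*5^(2/3)*7^(1/3)*b/10) + C2*cos(sqrt(3)*5^(2/3)*7^(1/3)*b/10))*exp(5^(2/3)*7^(1/3)*b/10)


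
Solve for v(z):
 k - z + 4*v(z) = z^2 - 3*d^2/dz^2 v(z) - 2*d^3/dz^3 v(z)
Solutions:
 v(z) = C3*exp(-2*z) - k/4 + z^2/4 + z/4 + (C1*sin(sqrt(15)*z/4) + C2*cos(sqrt(15)*z/4))*exp(z/4) - 3/8


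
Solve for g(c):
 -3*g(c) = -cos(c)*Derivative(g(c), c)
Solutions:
 g(c) = C1*(sin(c) + 1)^(3/2)/(sin(c) - 1)^(3/2)


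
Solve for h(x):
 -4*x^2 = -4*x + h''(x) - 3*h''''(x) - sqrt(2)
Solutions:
 h(x) = C1 + C2*x + C3*exp(-sqrt(3)*x/3) + C4*exp(sqrt(3)*x/3) - x^4/3 + 2*x^3/3 + x^2*(-12 + sqrt(2)/2)


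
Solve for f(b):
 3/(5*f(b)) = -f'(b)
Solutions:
 f(b) = -sqrt(C1 - 30*b)/5
 f(b) = sqrt(C1 - 30*b)/5


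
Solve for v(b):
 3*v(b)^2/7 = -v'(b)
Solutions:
 v(b) = 7/(C1 + 3*b)


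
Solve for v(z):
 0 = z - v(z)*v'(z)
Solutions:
 v(z) = -sqrt(C1 + z^2)
 v(z) = sqrt(C1 + z^2)


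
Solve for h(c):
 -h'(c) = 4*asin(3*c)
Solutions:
 h(c) = C1 - 4*c*asin(3*c) - 4*sqrt(1 - 9*c^2)/3


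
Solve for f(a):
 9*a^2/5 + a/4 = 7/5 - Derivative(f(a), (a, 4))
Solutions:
 f(a) = C1 + C2*a + C3*a^2 + C4*a^3 - a^6/200 - a^5/480 + 7*a^4/120


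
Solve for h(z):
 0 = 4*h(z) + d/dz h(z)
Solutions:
 h(z) = C1*exp(-4*z)


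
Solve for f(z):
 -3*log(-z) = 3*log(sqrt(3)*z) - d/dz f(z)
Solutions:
 f(z) = C1 + 6*z*log(z) + z*(-6 + 3*log(3)/2 + 3*I*pi)


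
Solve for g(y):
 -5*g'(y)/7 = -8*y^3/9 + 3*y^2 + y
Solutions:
 g(y) = C1 + 14*y^4/45 - 7*y^3/5 - 7*y^2/10


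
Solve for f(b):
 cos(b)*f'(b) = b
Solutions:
 f(b) = C1 + Integral(b/cos(b), b)


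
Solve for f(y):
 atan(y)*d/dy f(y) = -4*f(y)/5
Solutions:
 f(y) = C1*exp(-4*Integral(1/atan(y), y)/5)


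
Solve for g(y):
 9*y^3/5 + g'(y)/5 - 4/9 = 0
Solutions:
 g(y) = C1 - 9*y^4/4 + 20*y/9


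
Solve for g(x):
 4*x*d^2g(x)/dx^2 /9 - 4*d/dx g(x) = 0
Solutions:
 g(x) = C1 + C2*x^10


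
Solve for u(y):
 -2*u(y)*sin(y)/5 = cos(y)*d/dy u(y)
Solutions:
 u(y) = C1*cos(y)^(2/5)


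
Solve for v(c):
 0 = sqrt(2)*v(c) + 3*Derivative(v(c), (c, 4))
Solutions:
 v(c) = (C1*sin(2^(5/8)*3^(3/4)*c/6) + C2*cos(2^(5/8)*3^(3/4)*c/6))*exp(-2^(5/8)*3^(3/4)*c/6) + (C3*sin(2^(5/8)*3^(3/4)*c/6) + C4*cos(2^(5/8)*3^(3/4)*c/6))*exp(2^(5/8)*3^(3/4)*c/6)


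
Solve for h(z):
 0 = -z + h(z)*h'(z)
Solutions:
 h(z) = -sqrt(C1 + z^2)
 h(z) = sqrt(C1 + z^2)


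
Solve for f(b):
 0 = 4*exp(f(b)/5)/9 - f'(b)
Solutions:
 f(b) = 5*log(-1/(C1 + 4*b)) + 5*log(45)
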